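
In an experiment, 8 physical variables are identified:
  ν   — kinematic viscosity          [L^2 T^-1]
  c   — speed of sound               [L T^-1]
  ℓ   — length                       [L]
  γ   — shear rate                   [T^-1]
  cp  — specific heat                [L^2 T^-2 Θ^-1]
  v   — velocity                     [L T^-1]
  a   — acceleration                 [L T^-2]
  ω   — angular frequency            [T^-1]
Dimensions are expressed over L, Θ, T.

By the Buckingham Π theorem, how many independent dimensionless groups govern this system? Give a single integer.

5

Exponent matrix [L,Θ,T] × [ν,c,ℓ,γ,cp,v,a,ω]:
  L: [ 2  1  1  0  2  1  1  0]
  Θ: [ 0  0  0  0 -1  0  0  0]
  T: [-1 -1  0 -1 -2 -1 -2 -1]
Row reduction gives pivot columns ν,c,cp; rank = 3
8 vars − rank 3 = 5 Π groups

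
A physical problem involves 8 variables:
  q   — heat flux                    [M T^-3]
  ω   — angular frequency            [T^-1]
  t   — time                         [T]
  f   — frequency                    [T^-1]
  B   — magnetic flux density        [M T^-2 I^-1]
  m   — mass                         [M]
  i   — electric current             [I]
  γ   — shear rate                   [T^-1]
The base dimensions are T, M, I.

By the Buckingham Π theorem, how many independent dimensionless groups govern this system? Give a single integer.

Exponent matrix [T,M,I] × [q,ω,t,f,B,m,i,γ]:
  T: [-3 -1  1 -1 -2  0  0 -1]
  M: [ 1  0  0  0  1  1  0  0]
  I: [ 0  0  0  0 -1  0  1  0]
Echelon form has 3 nonzero rows (pivots: q,ω,B)
8 vars − rank 3 = 5 Π groups

5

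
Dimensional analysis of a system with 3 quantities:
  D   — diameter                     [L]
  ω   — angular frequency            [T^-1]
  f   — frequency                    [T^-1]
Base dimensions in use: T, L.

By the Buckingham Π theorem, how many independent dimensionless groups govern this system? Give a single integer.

1

Write exponents as rows T,L / cols D,ω,f:
  T: [ 0 -1 -1]
  L: [ 1  0  0]
Echelon form has 2 nonzero rows (pivots: D,ω)
n=3, r=2 ⇒ 1 dimensionless group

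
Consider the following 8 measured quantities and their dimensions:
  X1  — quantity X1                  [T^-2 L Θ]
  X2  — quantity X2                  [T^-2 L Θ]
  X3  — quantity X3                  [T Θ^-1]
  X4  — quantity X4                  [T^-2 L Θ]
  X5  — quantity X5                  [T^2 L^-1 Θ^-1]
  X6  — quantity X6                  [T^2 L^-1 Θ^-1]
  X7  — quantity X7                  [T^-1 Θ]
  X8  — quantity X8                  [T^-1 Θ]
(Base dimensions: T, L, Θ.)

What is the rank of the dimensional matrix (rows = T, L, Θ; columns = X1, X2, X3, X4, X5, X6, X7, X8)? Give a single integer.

2

Exponent matrix [T,L,Θ] × [X1,X2,X3,X4,X5,X6,X7,X8]:
  T: [-2 -2  1 -2  2  2 -1 -1]
  L: [ 1  1  0  1 -1 -1  0  0]
  Θ: [ 1  1 -1  1 -1 -1  1  1]
Echelon form has 2 nonzero rows (pivots: X1,X3)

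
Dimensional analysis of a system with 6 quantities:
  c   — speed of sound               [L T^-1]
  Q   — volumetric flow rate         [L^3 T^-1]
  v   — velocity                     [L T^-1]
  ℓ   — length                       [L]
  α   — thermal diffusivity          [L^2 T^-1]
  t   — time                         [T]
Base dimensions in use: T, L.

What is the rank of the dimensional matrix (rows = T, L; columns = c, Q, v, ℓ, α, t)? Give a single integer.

2

Write exponents as rows T,L / cols c,Q,v,ℓ,α,t:
  T: [-1 -1 -1  0 -1  1]
  L: [ 1  3  1  1  2  0]
Row reduction gives pivot columns c,Q; rank = 2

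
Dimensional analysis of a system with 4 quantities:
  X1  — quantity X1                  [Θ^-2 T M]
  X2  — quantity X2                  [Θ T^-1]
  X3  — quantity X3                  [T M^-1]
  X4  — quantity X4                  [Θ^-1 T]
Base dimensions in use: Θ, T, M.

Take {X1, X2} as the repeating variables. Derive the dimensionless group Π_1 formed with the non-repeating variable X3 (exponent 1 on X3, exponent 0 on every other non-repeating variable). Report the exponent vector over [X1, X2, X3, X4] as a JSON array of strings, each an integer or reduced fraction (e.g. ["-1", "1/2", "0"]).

Write exponents as rows Θ,T,M / cols X1,X2,X3,X4:
  Θ: [-2  1  0 -1]
  T: [ 1 -1  1  1]
  M: [ 1  0 -1  0]
Echelon form has 2 nonzero rows (pivots: X1,X2)
Repeat: X1,X2; free: X3,X4
RREF:
  r0: [   1    0   -1    0]
  r1: [   0    1   -2   -1]
  r2: [   0    0    0    0]
Fix exponent of X3 at 1, X4 at 0; solve each RREF row for its pivot's exponent:
  r0: exp(X1) + (-1)·1 = 0 ⇒ exp(X1) = 1
  r1: exp(X2) + (-2)·1 = 0 ⇒ exp(X2) = 2
Π_1 = X1 · X2^2 · X3

["1", "2", "1", "0"]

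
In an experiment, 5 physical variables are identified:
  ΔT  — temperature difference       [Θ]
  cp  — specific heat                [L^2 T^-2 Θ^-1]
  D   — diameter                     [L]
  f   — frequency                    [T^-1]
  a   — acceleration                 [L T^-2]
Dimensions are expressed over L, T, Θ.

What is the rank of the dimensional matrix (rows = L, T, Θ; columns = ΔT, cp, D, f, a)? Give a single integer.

3

Dimensional matrix (L×T×Θ by ΔT×cp×D×f×a):
  L: [ 0  2  1  0  1]
  T: [ 0 -2  0 -1 -2]
  Θ: [ 1 -1  0  0  0]
Echelon form has 3 nonzero rows (pivots: ΔT,cp,D)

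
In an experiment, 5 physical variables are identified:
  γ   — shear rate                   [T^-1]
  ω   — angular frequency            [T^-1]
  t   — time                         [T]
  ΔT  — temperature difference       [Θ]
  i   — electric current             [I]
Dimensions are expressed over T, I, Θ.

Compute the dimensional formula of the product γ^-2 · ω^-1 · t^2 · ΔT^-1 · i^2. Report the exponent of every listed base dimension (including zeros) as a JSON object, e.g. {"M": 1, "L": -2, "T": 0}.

Exponent matrix [T,I,Θ] × [γ,ω,t,ΔT,i]:
  T: [-1 -1  1  0  0]
  I: [ 0  0  0  0  1]
  Θ: [ 0  0  0  1  0]
  [T]: (-2)·-1+(-1)·-1+(2)·1+(-1)·0+(2)·0 = 5
  [I]: (-2)·0+(-1)·0+(2)·0+(-1)·0+(2)·1 = 2
  [Θ]: (-2)·0+(-1)·0+(2)·0+(-1)·1+(2)·0 = -1
⇒ T^5 I^2 Θ^-1

{"T": 5, "I": 2, "Θ": -1}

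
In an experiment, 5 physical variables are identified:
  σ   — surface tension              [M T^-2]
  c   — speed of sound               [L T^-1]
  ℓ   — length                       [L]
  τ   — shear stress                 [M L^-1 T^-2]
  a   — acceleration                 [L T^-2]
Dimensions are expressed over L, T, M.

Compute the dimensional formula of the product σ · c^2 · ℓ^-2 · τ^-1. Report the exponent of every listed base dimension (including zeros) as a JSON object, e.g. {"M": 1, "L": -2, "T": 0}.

{"L": 1, "T": -2, "M": 0}

Write exponents as rows L,T,M / cols σ,c,ℓ,τ,a:
  L: [ 0  1  1 -1  1]
  T: [-2 -1  0 -2 -2]
  M: [ 1  0  0  1  0]
  [L]: (1)·0+(2)·1+(-2)·1+(-1)·-1 = 1
  [T]: (1)·-2+(2)·-1+(-2)·0+(-1)·-2 = -2
  [M]: (1)·1+(2)·0+(-2)·0+(-1)·1 = 0
⇒ L T^-2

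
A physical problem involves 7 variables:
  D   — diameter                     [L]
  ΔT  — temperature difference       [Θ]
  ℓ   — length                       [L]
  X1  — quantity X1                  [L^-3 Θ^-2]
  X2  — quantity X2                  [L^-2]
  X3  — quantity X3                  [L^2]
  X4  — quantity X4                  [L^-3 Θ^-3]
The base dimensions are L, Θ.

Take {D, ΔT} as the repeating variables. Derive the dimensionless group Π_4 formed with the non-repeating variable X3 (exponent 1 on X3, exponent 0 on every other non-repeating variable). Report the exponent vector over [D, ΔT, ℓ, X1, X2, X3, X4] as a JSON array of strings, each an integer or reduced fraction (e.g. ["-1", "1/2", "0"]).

Exponent matrix [L,Θ] × [D,ΔT,ℓ,X1,X2,X3,X4]:
  L: [ 1  0  1 -3 -2  2 -3]
  Θ: [ 0  1  0 -2  0  0 -3]
RREF → pivots at {D,ΔT} ⇒ r = 2
Repeat: D,ΔT; free: ℓ,X1,X2,X3,X4
RREF:
  r0: [   1    0    1   -3   -2    2   -3]
  r1: [   0    1    0   -2    0    0   -3]
Fix exponent of X3 at 1, ℓ at 0, X1 at 0, X2 at 0, X4 at 0; solve each RREF row for its pivot's exponent:
  r0: exp(D) + (2)·1 = 0 ⇒ exp(D) = -2
  r1: exp(ΔT) + (0)·1 = 0 ⇒ exp(ΔT) = 0
Π_4 = D^-2 · X3

["-2", "0", "0", "0", "0", "1", "0"]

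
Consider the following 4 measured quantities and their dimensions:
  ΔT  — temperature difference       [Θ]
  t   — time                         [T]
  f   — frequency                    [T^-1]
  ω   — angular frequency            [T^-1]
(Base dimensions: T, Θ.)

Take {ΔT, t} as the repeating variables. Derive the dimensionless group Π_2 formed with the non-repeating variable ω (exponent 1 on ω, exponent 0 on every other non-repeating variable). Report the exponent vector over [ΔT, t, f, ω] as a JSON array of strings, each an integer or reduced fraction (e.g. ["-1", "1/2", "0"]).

["0", "1", "0", "1"]

Write exponents as rows T,Θ / cols ΔT,t,f,ω:
  T: [ 0  1 -1 -1]
  Θ: [ 1  0  0  0]
Row reduction gives pivot columns ΔT,t; rank = 2
Pivot set = {ΔT,t}, free = {f,ω}
RREF:
  r0: [   1    0    0    0]
  r1: [   0    1   -1   -1]
Fix exponent of ω at 1, f at 0; solve each RREF row for its pivot's exponent:
  r0: exp(ΔT) + (0)·1 = 0 ⇒ exp(ΔT) = 0
  r1: exp(t) + (-1)·1 = 0 ⇒ exp(t) = 1
Π_2 = t · ω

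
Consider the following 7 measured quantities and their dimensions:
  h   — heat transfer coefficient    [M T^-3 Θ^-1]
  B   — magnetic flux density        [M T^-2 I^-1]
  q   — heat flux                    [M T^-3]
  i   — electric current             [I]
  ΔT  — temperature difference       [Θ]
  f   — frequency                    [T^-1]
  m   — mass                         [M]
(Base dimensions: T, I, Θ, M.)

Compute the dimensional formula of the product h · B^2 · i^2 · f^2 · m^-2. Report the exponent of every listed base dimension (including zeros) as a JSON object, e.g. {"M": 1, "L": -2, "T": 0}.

Exponent matrix [T,I,Θ,M] × [h,B,q,i,ΔT,f,m]:
  T: [-3 -2 -3  0  0 -1  0]
  I: [ 0 -1  0  1  0  0  0]
  Θ: [-1  0  0  0  1  0  0]
  M: [ 1  1  1  0  0  0  1]
  [T]: (1)·-3+(2)·-2+(2)·0+(2)·-1+(-2)·0 = -9
  [I]: (1)·0+(2)·-1+(2)·1+(2)·0+(-2)·0 = 0
  [Θ]: (1)·-1+(2)·0+(2)·0+(2)·0+(-2)·0 = -1
  [M]: (1)·1+(2)·1+(2)·0+(2)·0+(-2)·1 = 1
⇒ T^-9 Θ^-1 M

{"T": -9, "I": 0, "Θ": -1, "M": 1}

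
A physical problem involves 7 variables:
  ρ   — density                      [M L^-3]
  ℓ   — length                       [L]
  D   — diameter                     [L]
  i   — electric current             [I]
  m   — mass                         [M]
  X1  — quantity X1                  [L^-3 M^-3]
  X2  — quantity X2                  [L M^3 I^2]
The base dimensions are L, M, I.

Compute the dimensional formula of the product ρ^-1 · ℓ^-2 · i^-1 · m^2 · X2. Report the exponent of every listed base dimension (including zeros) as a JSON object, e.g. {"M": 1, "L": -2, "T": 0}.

Write exponents as rows L,M,I / cols ρ,ℓ,D,i,m,X1,X2:
  L: [-3  1  1  0  0 -3  1]
  M: [ 1  0  0  0  1 -3  3]
  I: [ 0  0  0  1  0  0  2]
  [L]: (-1)·-3+(-2)·1+(-1)·0+(2)·0+(1)·1 = 2
  [M]: (-1)·1+(-2)·0+(-1)·0+(2)·1+(1)·3 = 4
  [I]: (-1)·0+(-2)·0+(-1)·1+(2)·0+(1)·2 = 1
⇒ L^2 M^4 I

{"L": 2, "M": 4, "I": 1}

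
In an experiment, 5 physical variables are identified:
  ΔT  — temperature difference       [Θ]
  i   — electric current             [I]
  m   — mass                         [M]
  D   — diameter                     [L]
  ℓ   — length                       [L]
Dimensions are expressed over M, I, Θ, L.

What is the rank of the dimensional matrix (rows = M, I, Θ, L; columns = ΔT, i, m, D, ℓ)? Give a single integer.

4

Exponent matrix [M,I,Θ,L] × [ΔT,i,m,D,ℓ]:
  M: [ 0  0  1  0  0]
  I: [ 0  1  0  0  0]
  Θ: [ 1  0  0  0  0]
  L: [ 0  0  0  1  1]
Echelon form has 4 nonzero rows (pivots: ΔT,i,m,D)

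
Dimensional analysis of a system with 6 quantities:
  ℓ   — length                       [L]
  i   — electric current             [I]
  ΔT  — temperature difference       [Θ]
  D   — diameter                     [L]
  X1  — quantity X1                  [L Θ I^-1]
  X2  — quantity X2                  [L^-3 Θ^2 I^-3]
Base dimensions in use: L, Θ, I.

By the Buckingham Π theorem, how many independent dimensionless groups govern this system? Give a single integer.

Dimensional matrix (L×Θ×I by ℓ×i×ΔT×D×X1×X2):
  L: [ 1  0  0  1  1 -3]
  Θ: [ 0  0  1  0  1  2]
  I: [ 0  1  0  0 -1 -3]
RREF → pivots at {ℓ,i,ΔT} ⇒ r = 3
6 vars − rank 3 = 3 Π groups

3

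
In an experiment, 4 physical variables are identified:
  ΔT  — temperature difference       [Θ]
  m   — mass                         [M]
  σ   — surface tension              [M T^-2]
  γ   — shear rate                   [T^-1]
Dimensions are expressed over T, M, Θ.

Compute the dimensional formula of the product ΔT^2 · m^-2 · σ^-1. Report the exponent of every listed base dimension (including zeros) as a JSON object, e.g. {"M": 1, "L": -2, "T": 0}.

Write exponents as rows T,M,Θ / cols ΔT,m,σ,γ:
  T: [ 0  0 -2 -1]
  M: [ 0  1  1  0]
  Θ: [ 1  0  0  0]
  [T]: (2)·0+(-2)·0+(-1)·-2 = 2
  [M]: (2)·0+(-2)·1+(-1)·1 = -3
  [Θ]: (2)·1+(-2)·0+(-1)·0 = 2
⇒ T^2 M^-3 Θ^2

{"T": 2, "M": -3, "Θ": 2}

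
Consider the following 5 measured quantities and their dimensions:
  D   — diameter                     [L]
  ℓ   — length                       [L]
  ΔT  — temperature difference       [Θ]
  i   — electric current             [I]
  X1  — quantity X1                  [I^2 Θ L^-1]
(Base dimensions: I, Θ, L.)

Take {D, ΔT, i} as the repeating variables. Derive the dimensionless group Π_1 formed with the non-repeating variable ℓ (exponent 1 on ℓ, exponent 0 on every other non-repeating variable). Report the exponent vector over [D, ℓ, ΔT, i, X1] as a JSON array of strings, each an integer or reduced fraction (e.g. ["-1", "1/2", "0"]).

Exponent matrix [I,Θ,L] × [D,ℓ,ΔT,i,X1]:
  I: [ 0  0  0  1  2]
  Θ: [ 0  0  1  0  1]
  L: [ 1  1  0  0 -1]
RREF → pivots at {D,ΔT,i} ⇒ r = 3
Repeat: D,ΔT,i; free: ℓ,X1
RREF:
  r0: [   1    1    0    0   -1]
  r1: [   0    0    1    0    1]
  r2: [   0    0    0    1    2]
Fix exponent of ℓ at 1, X1 at 0; solve each RREF row for its pivot's exponent:
  r0: exp(D) + (1)·1 = 0 ⇒ exp(D) = -1
  r1: exp(ΔT) + (0)·1 = 0 ⇒ exp(ΔT) = 0
  r2: exp(i) + (0)·1 = 0 ⇒ exp(i) = 0
Π_1 = D^-1 · ℓ

["-1", "1", "0", "0", "0"]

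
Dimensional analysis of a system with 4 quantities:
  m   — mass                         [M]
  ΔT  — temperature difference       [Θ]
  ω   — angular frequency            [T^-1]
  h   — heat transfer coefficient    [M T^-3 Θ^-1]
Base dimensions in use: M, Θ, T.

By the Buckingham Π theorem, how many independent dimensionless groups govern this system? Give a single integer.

Dimensional matrix (M×Θ×T by m×ΔT×ω×h):
  M: [ 1  0  0  1]
  Θ: [ 0  1  0 -1]
  T: [ 0  0 -1 -3]
Row reduction gives pivot columns m,ΔT,ω; rank = 3
Π count = n − r = 4 − 3 = 1

1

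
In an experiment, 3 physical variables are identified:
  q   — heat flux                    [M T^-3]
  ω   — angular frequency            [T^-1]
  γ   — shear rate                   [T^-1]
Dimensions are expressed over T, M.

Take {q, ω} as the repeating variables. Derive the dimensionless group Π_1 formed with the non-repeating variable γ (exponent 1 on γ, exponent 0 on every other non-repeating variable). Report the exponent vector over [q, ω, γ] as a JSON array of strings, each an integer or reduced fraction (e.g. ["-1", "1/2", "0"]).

Dimensional matrix (T×M by q×ω×γ):
  T: [-3 -1 -1]
  M: [ 1  0  0]
Row reduction gives pivot columns q,ω; rank = 2
Pivot set = {q,ω}, free = {γ}
RREF:
  r0: [   1    0    0]
  r1: [   0    1    1]
Fix exponent of γ at 1; solve each RREF row for its pivot's exponent:
  r0: exp(q) + (0)·1 = 0 ⇒ exp(q) = 0
  r1: exp(ω) + (1)·1 = 0 ⇒ exp(ω) = -1
Π_1 = ω^-1 · γ

["0", "-1", "1"]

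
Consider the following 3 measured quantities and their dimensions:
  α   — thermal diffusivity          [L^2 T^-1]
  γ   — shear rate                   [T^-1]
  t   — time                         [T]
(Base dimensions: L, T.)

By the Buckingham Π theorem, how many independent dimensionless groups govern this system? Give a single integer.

1

Dimensional matrix (L×T by α×γ×t):
  L: [ 2  0  0]
  T: [-1 -1  1]
Echelon form has 2 nonzero rows (pivots: α,γ)
3 vars − rank 2 = 1 Π group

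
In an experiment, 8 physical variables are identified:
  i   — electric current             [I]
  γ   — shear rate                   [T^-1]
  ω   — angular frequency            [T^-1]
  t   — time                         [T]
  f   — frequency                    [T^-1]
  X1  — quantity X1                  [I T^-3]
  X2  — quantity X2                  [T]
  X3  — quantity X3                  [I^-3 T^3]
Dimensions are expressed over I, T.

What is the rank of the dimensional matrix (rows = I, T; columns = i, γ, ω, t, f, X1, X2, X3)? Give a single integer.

2

Exponent matrix [I,T] × [i,γ,ω,t,f,X1,X2,X3]:
  I: [ 1  0  0  0  0  1  0 -3]
  T: [ 0 -1 -1  1 -1 -3  1  3]
Echelon form has 2 nonzero rows (pivots: i,γ)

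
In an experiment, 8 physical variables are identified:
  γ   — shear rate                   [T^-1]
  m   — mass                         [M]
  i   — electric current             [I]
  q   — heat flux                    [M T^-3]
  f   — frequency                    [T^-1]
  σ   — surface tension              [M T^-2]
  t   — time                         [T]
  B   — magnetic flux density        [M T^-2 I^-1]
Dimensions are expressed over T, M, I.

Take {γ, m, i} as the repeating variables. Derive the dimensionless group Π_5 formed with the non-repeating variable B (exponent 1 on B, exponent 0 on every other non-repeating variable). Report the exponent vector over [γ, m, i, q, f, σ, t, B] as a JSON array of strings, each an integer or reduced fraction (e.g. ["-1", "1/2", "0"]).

Write exponents as rows T,M,I / cols γ,m,i,q,f,σ,t,B:
  T: [-1  0  0 -3 -1 -2  1 -2]
  M: [ 0  1  0  1  0  1  0  1]
  I: [ 0  0  1  0  0  0  0 -1]
Row reduction gives pivot columns γ,m,i; rank = 3
Pivot set = {γ,m,i}, free = {q,f,σ,t,B}
RREF:
  r0: [   1    0    0    3    1    2   -1    2]
  r1: [   0    1    0    1    0    1    0    1]
  r2: [   0    0    1    0    0    0    0   -1]
Fix exponent of B at 1, q at 0, f at 0, σ at 0, t at 0; solve each RREF row for its pivot's exponent:
  r0: exp(γ) + (2)·1 = 0 ⇒ exp(γ) = -2
  r1: exp(m) + (1)·1 = 0 ⇒ exp(m) = -1
  r2: exp(i) + (-1)·1 = 0 ⇒ exp(i) = 1
Π_5 = γ^-2 · m^-1 · i · B

["-2", "-1", "1", "0", "0", "0", "0", "1"]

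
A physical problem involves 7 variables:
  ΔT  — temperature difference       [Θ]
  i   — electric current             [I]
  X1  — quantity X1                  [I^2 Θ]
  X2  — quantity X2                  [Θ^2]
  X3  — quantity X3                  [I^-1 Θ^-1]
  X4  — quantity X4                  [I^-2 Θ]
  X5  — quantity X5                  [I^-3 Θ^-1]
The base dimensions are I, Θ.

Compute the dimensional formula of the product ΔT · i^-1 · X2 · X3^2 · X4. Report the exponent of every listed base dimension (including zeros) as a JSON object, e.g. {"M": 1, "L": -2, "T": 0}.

{"I": -5, "Θ": 2}

Dimensional matrix (I×Θ by ΔT×i×X1×X2×X3×X4×X5):
  I: [ 0  1  2  0 -1 -2 -3]
  Θ: [ 1  0  1  2 -1  1 -1]
  [I]: (1)·0+(-1)·1+(1)·0+(2)·-1+(1)·-2 = -5
  [Θ]: (1)·1+(-1)·0+(1)·2+(2)·-1+(1)·1 = 2
⇒ I^-5 Θ^2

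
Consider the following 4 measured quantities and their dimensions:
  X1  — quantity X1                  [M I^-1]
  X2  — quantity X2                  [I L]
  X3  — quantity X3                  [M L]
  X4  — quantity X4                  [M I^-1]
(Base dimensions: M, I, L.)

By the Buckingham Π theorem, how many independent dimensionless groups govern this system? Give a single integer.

Write exponents as rows M,I,L / cols X1,X2,X3,X4:
  M: [ 1  0  1  1]
  I: [-1  1  0 -1]
  L: [ 0  1  1  0]
Echelon form has 2 nonzero rows (pivots: X1,X2)
n=4, r=2 ⇒ 2 dimensionless groups

2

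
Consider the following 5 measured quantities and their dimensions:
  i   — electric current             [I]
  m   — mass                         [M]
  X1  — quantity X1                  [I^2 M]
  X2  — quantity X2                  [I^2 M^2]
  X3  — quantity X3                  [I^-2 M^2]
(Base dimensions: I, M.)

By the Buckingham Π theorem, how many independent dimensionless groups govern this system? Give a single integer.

3

Dimensional matrix (I×M by i×m×X1×X2×X3):
  I: [ 1  0  2  2 -2]
  M: [ 0  1  1  2  2]
Echelon form has 2 nonzero rows (pivots: i,m)
5 vars − rank 2 = 3 Π groups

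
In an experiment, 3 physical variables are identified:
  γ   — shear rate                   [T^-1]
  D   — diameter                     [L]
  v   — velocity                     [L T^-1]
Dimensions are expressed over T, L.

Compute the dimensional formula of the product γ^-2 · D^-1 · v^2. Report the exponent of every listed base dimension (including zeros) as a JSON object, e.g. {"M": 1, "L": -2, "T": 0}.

{"T": 0, "L": 1}

Exponent matrix [T,L] × [γ,D,v]:
  T: [-1  0 -1]
  L: [ 0  1  1]
  [T]: (-2)·-1+(-1)·0+(2)·-1 = 0
  [L]: (-2)·0+(-1)·1+(2)·1 = 1
⇒ L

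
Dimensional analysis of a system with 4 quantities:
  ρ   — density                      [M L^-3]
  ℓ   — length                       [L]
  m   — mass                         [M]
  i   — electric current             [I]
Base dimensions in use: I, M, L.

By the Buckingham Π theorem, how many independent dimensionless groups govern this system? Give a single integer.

1

Write exponents as rows I,M,L / cols ρ,ℓ,m,i:
  I: [ 0  0  0  1]
  M: [ 1  0  1  0]
  L: [-3  1  0  0]
Row reduction gives pivot columns ρ,ℓ,i; rank = 3
n=4, r=3 ⇒ 1 dimensionless group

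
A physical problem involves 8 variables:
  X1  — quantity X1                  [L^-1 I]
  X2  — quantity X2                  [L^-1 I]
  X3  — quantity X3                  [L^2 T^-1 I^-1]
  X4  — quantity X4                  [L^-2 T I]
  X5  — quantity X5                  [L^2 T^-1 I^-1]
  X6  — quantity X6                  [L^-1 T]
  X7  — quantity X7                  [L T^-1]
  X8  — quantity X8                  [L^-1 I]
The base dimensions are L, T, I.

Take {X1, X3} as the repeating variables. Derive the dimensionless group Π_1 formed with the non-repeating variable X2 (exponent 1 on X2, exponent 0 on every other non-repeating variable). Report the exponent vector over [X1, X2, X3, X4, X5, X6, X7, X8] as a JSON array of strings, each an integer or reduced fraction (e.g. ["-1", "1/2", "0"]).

Exponent matrix [L,T,I] × [X1,X2,X3,X4,X5,X6,X7,X8]:
  L: [-1 -1  2 -2  2 -1  1 -1]
  T: [ 0  0 -1  1 -1  1 -1  0]
  I: [ 1  1 -1  1 -1  0  0  1]
RREF → pivots at {X1,X3} ⇒ r = 2
Repeat: X1,X3; free: X2,X4,X5,X6,X7,X8
RREF:
  r0: [   1    1    0    0    0   -1    1    1]
  r1: [   0    0    1   -1    1   -1    1    0]
  r2: [   0    0    0    0    0    0    0    0]
Fix exponent of X2 at 1, X4 at 0, X5 at 0, X6 at 0, X7 at 0, X8 at 0; solve each RREF row for its pivot's exponent:
  r0: exp(X1) + (1)·1 = 0 ⇒ exp(X1) = -1
  r1: exp(X3) + (0)·1 = 0 ⇒ exp(X3) = 0
Π_1 = X1^-1 · X2

["-1", "1", "0", "0", "0", "0", "0", "0"]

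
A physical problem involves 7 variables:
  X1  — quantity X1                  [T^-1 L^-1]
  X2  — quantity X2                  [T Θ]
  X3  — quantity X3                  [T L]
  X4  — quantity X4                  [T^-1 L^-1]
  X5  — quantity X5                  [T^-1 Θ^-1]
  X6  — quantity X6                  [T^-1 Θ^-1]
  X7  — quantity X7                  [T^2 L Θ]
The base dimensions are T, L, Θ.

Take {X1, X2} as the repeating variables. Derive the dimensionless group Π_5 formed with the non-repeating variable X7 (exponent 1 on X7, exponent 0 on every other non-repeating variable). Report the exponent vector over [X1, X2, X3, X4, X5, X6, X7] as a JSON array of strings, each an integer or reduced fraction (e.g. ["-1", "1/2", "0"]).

["1", "-1", "0", "0", "0", "0", "1"]

Exponent matrix [T,L,Θ] × [X1,X2,X3,X4,X5,X6,X7]:
  T: [-1  1  1 -1 -1 -1  2]
  L: [-1  0  1 -1  0  0  1]
  Θ: [ 0  1  0  0 -1 -1  1]
Echelon form has 2 nonzero rows (pivots: X1,X2)
Pivot set = {X1,X2}, free = {X3,X4,X5,X6,X7}
RREF:
  r0: [   1    0   -1    1    0    0   -1]
  r1: [   0    1    0    0   -1   -1    1]
  r2: [   0    0    0    0    0    0    0]
Fix exponent of X7 at 1, X3 at 0, X4 at 0, X5 at 0, X6 at 0; solve each RREF row for its pivot's exponent:
  r0: exp(X1) + (-1)·1 = 0 ⇒ exp(X1) = 1
  r1: exp(X2) + (1)·1 = 0 ⇒ exp(X2) = -1
Π_5 = X1 · X2^-1 · X7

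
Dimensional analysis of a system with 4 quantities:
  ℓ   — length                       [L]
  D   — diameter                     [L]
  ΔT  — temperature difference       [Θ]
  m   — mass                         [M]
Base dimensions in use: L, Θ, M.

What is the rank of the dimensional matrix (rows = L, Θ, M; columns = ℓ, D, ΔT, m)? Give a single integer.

Write exponents as rows L,Θ,M / cols ℓ,D,ΔT,m:
  L: [ 1  1  0  0]
  Θ: [ 0  0  1  0]
  M: [ 0  0  0  1]
Row reduction gives pivot columns ℓ,ΔT,m; rank = 3

3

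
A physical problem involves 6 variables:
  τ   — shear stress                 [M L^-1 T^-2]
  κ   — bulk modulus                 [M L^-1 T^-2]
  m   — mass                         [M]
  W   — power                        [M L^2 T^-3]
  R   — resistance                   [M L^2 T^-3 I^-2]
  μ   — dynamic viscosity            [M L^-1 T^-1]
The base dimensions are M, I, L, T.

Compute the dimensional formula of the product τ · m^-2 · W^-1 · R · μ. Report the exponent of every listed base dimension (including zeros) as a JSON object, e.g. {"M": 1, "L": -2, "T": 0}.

Dimensional matrix (M×I×L×T by τ×κ×m×W×R×μ):
  M: [ 1  1  1  1  1  1]
  I: [ 0  0  0  0 -2  0]
  L: [-1 -1  0  2  2 -1]
  T: [-2 -2  0 -3 -3 -1]
  [M]: (1)·1+(-2)·1+(-1)·1+(1)·1+(1)·1 = 0
  [I]: (1)·0+(-2)·0+(-1)·0+(1)·-2+(1)·0 = -2
  [L]: (1)·-1+(-2)·0+(-1)·2+(1)·2+(1)·-1 = -2
  [T]: (1)·-2+(-2)·0+(-1)·-3+(1)·-3+(1)·-1 = -3
⇒ I^-2 L^-2 T^-3

{"M": 0, "I": -2, "L": -2, "T": -3}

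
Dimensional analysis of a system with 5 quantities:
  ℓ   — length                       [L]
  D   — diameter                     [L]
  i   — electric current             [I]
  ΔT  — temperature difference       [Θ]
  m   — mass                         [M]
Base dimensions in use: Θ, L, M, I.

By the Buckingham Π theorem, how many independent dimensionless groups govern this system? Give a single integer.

Dimensional matrix (Θ×L×M×I by ℓ×D×i×ΔT×m):
  Θ: [ 0  0  0  1  0]
  L: [ 1  1  0  0  0]
  M: [ 0  0  0  0  1]
  I: [ 0  0  1  0  0]
RREF → pivots at {ℓ,i,ΔT,m} ⇒ r = 4
Π count = n − r = 5 − 4 = 1

1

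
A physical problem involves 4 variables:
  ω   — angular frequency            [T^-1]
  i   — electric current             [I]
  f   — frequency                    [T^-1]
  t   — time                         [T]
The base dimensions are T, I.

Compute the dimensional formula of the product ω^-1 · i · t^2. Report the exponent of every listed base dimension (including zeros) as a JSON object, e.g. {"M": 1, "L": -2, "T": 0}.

{"T": 3, "I": 1}

Exponent matrix [T,I] × [ω,i,f,t]:
  T: [-1  0 -1  1]
  I: [ 0  1  0  0]
  [T]: (-1)·-1+(1)·0+(2)·1 = 3
  [I]: (-1)·0+(1)·1+(2)·0 = 1
⇒ T^3 I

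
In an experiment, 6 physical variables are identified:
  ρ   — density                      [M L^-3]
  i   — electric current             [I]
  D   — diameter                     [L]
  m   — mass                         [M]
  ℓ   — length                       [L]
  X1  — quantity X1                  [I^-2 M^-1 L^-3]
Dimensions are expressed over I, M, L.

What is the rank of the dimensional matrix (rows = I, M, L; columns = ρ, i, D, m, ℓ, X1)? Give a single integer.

3

Dimensional matrix (I×M×L by ρ×i×D×m×ℓ×X1):
  I: [ 0  1  0  0  0 -2]
  M: [ 1  0  0  1  0 -1]
  L: [-3  0  1  0  1 -3]
Echelon form has 3 nonzero rows (pivots: ρ,i,D)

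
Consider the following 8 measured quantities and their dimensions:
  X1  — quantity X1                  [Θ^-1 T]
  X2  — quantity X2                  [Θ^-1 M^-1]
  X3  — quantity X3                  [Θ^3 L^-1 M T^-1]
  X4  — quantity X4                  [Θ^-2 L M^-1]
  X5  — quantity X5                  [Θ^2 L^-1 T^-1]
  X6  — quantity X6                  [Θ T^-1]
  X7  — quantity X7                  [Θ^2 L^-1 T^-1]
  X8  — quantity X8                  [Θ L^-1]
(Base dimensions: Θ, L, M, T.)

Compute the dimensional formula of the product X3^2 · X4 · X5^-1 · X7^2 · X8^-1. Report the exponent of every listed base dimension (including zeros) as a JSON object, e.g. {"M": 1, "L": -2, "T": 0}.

Write exponents as rows Θ,L,M,T / cols X1,X2,X3,X4,X5,X6,X7,X8:
  Θ: [-1 -1  3 -2  2  1  2  1]
  L: [ 0  0 -1  1 -1  0 -1 -1]
  M: [ 0 -1  1 -1  0  0  0  0]
  T: [ 1  0 -1  0 -1 -1 -1  0]
  [Θ]: (2)·3+(1)·-2+(-1)·2+(2)·2+(-1)·1 = 5
  [L]: (2)·-1+(1)·1+(-1)·-1+(2)·-1+(-1)·-1 = -1
  [M]: (2)·1+(1)·-1+(-1)·0+(2)·0+(-1)·0 = 1
  [T]: (2)·-1+(1)·0+(-1)·-1+(2)·-1+(-1)·0 = -3
⇒ Θ^5 L^-1 M T^-3

{"Θ": 5, "L": -1, "M": 1, "T": -3}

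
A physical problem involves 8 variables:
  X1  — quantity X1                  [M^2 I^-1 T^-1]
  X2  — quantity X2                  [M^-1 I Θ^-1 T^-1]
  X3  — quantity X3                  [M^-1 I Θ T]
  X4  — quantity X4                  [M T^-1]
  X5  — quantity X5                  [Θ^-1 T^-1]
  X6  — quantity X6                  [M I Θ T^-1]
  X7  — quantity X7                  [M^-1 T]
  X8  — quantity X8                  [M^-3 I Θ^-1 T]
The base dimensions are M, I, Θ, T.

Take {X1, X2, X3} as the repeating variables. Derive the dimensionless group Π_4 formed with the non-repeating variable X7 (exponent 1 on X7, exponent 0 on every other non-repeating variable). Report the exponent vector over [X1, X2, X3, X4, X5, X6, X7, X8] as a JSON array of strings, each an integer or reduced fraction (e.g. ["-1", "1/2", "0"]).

Write exponents as rows M,I,Θ,T / cols X1,X2,X3,X4,X5,X6,X7,X8:
  M: [ 2 -1 -1  1  0  1 -1 -3]
  I: [-1  1  1  0  0  1  0  1]
  Θ: [ 0 -1  1  0 -1  1  0 -1]
  T: [-1 -1  1 -1 -1 -1  1  1]
Row reduction gives pivot columns X1,X2,X3; rank = 3
Pivot set = {X1,X2,X3}, free = {X4,X5,X6,X7,X8}
RREF:
  r0: [   1    0    0    1    0    2   -1   -2]
  r1: [   0    1    0  1/2  1/2    1 -1/2    0]
  r2: [   0    0    1  1/2 -1/2    2 -1/2   -1]
  r3: [   0    0    0    0    0    0    0    0]
Fix exponent of X7 at 1, X4 at 0, X5 at 0, X6 at 0, X8 at 0; solve each RREF row for its pivot's exponent:
  r0: exp(X1) + (-1)·1 = 0 ⇒ exp(X1) = 1
  r1: exp(X2) + (-1/2)·1 = 0 ⇒ exp(X2) = 1/2
  r2: exp(X3) + (-1/2)·1 = 0 ⇒ exp(X3) = 1/2
Π_4 = X1 · X2^(1/2) · X3^(1/2) · X7

["1", "1/2", "1/2", "0", "0", "0", "1", "0"]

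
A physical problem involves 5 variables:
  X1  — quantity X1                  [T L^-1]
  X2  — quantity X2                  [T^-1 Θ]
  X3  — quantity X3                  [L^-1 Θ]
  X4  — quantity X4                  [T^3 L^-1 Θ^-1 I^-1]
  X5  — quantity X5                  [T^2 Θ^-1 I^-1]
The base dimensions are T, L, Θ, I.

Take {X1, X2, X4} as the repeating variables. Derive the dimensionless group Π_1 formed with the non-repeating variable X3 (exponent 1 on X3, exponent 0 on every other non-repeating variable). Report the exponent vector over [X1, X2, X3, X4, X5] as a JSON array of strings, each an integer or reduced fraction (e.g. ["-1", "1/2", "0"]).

Exponent matrix [T,L,Θ,I] × [X1,X2,X3,X4,X5]:
  T: [ 1 -1  0  3  2]
  L: [-1  0 -1 -1  0]
  Θ: [ 0  1  1 -1 -1]
  I: [ 0  0  0 -1 -1]
RREF → pivots at {X1,X2,X4} ⇒ r = 3
Repeat: X1,X2,X4; free: X3,X5
RREF:
  r0: [   1    0    1    0   -1]
  r1: [   0    1    1    0    0]
  r2: [   0    0    0    1    1]
  r3: [   0    0    0    0    0]
Fix exponent of X3 at 1, X5 at 0; solve each RREF row for its pivot's exponent:
  r0: exp(X1) + (1)·1 = 0 ⇒ exp(X1) = -1
  r1: exp(X2) + (1)·1 = 0 ⇒ exp(X2) = -1
  r2: exp(X4) + (0)·1 = 0 ⇒ exp(X4) = 0
Π_1 = X1^-1 · X2^-1 · X3

["-1", "-1", "1", "0", "0"]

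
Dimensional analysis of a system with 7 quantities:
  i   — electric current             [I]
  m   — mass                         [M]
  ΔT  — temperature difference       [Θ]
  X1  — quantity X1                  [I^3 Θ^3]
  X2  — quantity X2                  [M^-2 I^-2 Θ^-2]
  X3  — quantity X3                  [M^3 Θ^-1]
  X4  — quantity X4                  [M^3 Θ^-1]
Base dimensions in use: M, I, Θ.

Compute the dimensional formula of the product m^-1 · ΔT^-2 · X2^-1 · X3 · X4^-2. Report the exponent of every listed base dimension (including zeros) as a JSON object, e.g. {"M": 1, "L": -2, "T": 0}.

{"M": -2, "I": 2, "Θ": 1}

Dimensional matrix (M×I×Θ by i×m×ΔT×X1×X2×X3×X4):
  M: [ 0  1  0  0 -2  3  3]
  I: [ 1  0  0  3 -2  0  0]
  Θ: [ 0  0  1  3 -2 -1 -1]
  [M]: (-1)·1+(-2)·0+(-1)·-2+(1)·3+(-2)·3 = -2
  [I]: (-1)·0+(-2)·0+(-1)·-2+(1)·0+(-2)·0 = 2
  [Θ]: (-1)·0+(-2)·1+(-1)·-2+(1)·-1+(-2)·-1 = 1
⇒ M^-2 I^2 Θ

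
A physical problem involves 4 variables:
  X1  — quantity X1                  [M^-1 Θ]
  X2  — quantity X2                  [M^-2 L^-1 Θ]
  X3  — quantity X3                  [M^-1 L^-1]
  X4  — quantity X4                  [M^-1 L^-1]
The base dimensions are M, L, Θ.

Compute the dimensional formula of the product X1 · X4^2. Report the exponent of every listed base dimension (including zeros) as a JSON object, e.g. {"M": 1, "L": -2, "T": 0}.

{"M": -3, "L": -2, "Θ": 1}

Dimensional matrix (M×L×Θ by X1×X2×X3×X4):
  M: [-1 -2 -1 -1]
  L: [ 0 -1 -1 -1]
  Θ: [ 1  1  0  0]
  [M]: (1)·-1+(2)·-1 = -3
  [L]: (1)·0+(2)·-1 = -2
  [Θ]: (1)·1+(2)·0 = 1
⇒ M^-3 L^-2 Θ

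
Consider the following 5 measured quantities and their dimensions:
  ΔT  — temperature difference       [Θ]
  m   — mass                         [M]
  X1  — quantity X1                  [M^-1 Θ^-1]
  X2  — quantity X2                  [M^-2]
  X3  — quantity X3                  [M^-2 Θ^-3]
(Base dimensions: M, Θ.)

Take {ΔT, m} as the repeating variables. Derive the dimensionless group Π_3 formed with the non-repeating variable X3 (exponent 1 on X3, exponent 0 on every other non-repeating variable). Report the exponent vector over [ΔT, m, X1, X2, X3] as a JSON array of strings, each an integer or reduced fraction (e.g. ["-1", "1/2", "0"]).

["3", "2", "0", "0", "1"]

Exponent matrix [M,Θ] × [ΔT,m,X1,X2,X3]:
  M: [ 0  1 -1 -2 -2]
  Θ: [ 1  0 -1  0 -3]
RREF → pivots at {ΔT,m} ⇒ r = 2
Repeat: ΔT,m; free: X1,X2,X3
RREF:
  r0: [   1    0   -1    0   -3]
  r1: [   0    1   -1   -2   -2]
Fix exponent of X3 at 1, X1 at 0, X2 at 0; solve each RREF row for its pivot's exponent:
  r0: exp(ΔT) + (-3)·1 = 0 ⇒ exp(ΔT) = 3
  r1: exp(m) + (-2)·1 = 0 ⇒ exp(m) = 2
Π_3 = ΔT^3 · m^2 · X3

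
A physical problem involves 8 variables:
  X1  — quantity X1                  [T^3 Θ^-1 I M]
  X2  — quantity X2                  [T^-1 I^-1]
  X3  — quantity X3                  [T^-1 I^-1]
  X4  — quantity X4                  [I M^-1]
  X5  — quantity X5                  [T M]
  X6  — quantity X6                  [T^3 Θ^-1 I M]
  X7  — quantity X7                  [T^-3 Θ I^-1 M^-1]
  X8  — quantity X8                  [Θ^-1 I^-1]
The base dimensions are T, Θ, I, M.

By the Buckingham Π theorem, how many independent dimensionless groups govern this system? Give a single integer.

5

Write exponents as rows T,Θ,I,M / cols X1,X2,X3,X4,X5,X6,X7,X8:
  T: [ 3 -1 -1  0  1  3 -3  0]
  Θ: [-1  0  0  0  0 -1  1 -1]
  I: [ 1 -1 -1  1  0  1 -1 -1]
  M: [ 1  0  0 -1  1  1 -1  0]
Row reduction gives pivot columns X1,X2,X4; rank = 3
8 vars − rank 3 = 5 Π groups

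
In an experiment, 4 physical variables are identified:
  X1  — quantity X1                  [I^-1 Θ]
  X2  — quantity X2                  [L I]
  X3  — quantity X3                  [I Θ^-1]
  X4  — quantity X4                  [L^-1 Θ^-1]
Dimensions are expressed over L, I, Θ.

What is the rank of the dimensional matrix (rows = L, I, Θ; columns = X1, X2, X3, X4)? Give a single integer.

Write exponents as rows L,I,Θ / cols X1,X2,X3,X4:
  L: [ 0  1  0 -1]
  I: [-1  1  1  0]
  Θ: [ 1  0 -1 -1]
Echelon form has 2 nonzero rows (pivots: X1,X2)

2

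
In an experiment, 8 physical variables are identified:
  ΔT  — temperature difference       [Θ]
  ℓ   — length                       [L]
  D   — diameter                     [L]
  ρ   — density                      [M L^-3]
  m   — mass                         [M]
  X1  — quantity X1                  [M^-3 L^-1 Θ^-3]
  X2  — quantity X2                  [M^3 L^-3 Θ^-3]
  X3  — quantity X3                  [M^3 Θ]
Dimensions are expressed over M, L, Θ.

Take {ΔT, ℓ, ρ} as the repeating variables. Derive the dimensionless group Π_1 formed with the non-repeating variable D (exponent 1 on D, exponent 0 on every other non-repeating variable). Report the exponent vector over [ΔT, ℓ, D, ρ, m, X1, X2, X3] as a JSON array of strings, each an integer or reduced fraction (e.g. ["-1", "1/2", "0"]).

["0", "-1", "1", "0", "0", "0", "0", "0"]

Write exponents as rows M,L,Θ / cols ΔT,ℓ,D,ρ,m,X1,X2,X3:
  M: [ 0  0  0  1  1 -3  3  3]
  L: [ 0  1  1 -3  0 -1 -3  0]
  Θ: [ 1  0  0  0  0 -3 -3  1]
Row reduction gives pivot columns ΔT,ℓ,ρ; rank = 3
Pivot set = {ΔT,ℓ,ρ}, free = {D,m,X1,X2,X3}
RREF:
  r0: [   1    0    0    0    0   -3   -3    1]
  r1: [   0    1    1    0    3  -10    6    9]
  r2: [   0    0    0    1    1   -3    3    3]
Fix exponent of D at 1, m at 0, X1 at 0, X2 at 0, X3 at 0; solve each RREF row for its pivot's exponent:
  r0: exp(ΔT) + (0)·1 = 0 ⇒ exp(ΔT) = 0
  r1: exp(ℓ) + (1)·1 = 0 ⇒ exp(ℓ) = -1
  r2: exp(ρ) + (0)·1 = 0 ⇒ exp(ρ) = 0
Π_1 = ℓ^-1 · D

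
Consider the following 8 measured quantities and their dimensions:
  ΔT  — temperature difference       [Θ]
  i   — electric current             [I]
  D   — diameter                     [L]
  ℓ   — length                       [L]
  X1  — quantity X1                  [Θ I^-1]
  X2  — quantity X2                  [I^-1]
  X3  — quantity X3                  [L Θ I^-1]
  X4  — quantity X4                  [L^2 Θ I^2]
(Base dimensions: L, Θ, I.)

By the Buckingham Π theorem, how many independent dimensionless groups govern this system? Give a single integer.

5

Write exponents as rows L,Θ,I / cols ΔT,i,D,ℓ,X1,X2,X3,X4:
  L: [ 0  0  1  1  0  0  1  2]
  Θ: [ 1  0  0  0  1  0  1  1]
  I: [ 0  1  0  0 -1 -1 -1  2]
Echelon form has 3 nonzero rows (pivots: ΔT,i,D)
8 vars − rank 3 = 5 Π groups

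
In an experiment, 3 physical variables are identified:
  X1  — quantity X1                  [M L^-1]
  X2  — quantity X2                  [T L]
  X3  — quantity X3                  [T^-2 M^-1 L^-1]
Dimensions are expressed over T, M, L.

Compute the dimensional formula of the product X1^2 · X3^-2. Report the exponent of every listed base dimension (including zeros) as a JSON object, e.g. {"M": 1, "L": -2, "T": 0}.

Dimensional matrix (T×M×L by X1×X2×X3):
  T: [ 0  1 -2]
  M: [ 1  0 -1]
  L: [-1  1 -1]
  [T]: (2)·0+(-2)·-2 = 4
  [M]: (2)·1+(-2)·-1 = 4
  [L]: (2)·-1+(-2)·-1 = 0
⇒ T^4 M^4

{"T": 4, "M": 4, "L": 0}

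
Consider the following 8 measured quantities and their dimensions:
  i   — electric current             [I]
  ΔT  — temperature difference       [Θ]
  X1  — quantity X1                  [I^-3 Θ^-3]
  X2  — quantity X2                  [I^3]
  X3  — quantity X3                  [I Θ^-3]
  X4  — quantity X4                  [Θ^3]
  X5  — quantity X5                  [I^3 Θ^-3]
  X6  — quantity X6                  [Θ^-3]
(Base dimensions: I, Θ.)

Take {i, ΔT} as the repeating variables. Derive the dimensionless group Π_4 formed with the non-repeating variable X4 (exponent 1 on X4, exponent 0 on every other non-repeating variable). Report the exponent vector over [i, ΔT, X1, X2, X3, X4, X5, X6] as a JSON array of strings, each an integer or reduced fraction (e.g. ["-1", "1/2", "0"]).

Exponent matrix [I,Θ] × [i,ΔT,X1,X2,X3,X4,X5,X6]:
  I: [ 1  0 -3  3  1  0  3  0]
  Θ: [ 0  1 -3  0 -3  3 -3 -3]
Row reduction gives pivot columns i,ΔT; rank = 2
Repeat: i,ΔT; free: X1,X2,X3,X4,X5,X6
RREF:
  r0: [   1    0   -3    3    1    0    3    0]
  r1: [   0    1   -3    0   -3    3   -3   -3]
Fix exponent of X4 at 1, X1 at 0, X2 at 0, X3 at 0, X5 at 0, X6 at 0; solve each RREF row for its pivot's exponent:
  r0: exp(i) + (0)·1 = 0 ⇒ exp(i) = 0
  r1: exp(ΔT) + (3)·1 = 0 ⇒ exp(ΔT) = -3
Π_4 = ΔT^-3 · X4

["0", "-3", "0", "0", "0", "1", "0", "0"]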